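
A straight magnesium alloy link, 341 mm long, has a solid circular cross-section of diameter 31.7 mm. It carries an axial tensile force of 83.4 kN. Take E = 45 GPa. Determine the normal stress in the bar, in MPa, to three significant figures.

A = 789.2 mm².
σ = N/A = 83400/789.2 = 105.7 MPa.

106 MPa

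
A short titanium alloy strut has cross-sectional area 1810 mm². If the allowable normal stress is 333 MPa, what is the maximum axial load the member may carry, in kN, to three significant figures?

603 kN

P_max = σ_allow · A = 333 · 1810 = 602700 N = 602.7 kN.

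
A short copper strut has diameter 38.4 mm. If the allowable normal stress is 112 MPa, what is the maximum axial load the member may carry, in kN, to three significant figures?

130 kN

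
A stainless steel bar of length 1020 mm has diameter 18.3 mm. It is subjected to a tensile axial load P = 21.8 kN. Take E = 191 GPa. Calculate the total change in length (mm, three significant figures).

0.443 mm

A = 263 mm².
δ_mech = NL/(AE) = 21800·1020/(263·191000) = 0.4426 mm.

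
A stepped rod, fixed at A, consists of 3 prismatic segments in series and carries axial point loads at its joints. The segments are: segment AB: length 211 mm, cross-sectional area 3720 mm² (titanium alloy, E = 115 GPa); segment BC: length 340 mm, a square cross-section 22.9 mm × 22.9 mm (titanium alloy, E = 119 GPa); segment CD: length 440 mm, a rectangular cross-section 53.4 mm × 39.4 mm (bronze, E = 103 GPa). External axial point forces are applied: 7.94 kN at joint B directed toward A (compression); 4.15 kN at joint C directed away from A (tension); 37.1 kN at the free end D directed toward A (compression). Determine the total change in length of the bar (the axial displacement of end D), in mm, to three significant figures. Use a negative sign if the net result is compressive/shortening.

Internal axial forces (sectioning from the free end, tension +): N_CD = -37.1 kN, N_BC = -32.95 kN, N_AB = -40.89 kN.
A_BC = 524.4 mm².
A_CD = 2104 mm².
δ_AB = -40890·211/(3720·115000) = -0.02017 mm
δ_BC = -32950·340/(524.4·119000) = -0.1795 mm
δ_CD = -37100·440/(2104·103000) = -0.07533 mm
δ = Σδ_i = -0.275 mm.

-0.275 mm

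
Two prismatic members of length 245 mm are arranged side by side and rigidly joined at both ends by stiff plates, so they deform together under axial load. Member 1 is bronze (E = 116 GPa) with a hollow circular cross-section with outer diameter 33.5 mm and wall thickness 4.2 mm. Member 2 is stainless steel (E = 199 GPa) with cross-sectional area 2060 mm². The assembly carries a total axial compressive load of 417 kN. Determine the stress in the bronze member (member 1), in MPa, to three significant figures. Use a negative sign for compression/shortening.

-106 MPa

A_1 = 386.6 mm².
Equal strain + equilibrium ⇒ each member carries load in proportion to AE: A₁E₁ = 44850000 N, A₂E₂ = 409900000 N, ΣAE = 454800000 N.
σ₁ = P·E₁/ΣAE = -417000·116000/454800000 = -106.4 MPa.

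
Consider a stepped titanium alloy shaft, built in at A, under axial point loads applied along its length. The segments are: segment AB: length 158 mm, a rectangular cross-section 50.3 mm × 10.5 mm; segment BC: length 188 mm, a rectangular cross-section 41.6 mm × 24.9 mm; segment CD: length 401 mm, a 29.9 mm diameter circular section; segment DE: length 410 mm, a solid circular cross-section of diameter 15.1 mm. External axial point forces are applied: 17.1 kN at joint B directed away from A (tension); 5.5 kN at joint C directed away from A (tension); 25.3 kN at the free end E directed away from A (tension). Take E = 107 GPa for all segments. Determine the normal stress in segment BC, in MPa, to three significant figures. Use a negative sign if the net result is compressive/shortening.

29.7 MPa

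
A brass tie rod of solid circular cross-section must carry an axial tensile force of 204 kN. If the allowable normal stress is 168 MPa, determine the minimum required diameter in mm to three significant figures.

Required area A ≥ P/σ_allow = 204000/168 = 1214 mm².
For a solid circular section, d ≥ √(4A/π) = 39.32 mm.

39.3 mm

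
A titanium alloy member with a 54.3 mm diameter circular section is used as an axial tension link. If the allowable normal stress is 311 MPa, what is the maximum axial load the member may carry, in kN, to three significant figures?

A = 2316 mm².
P_max = σ_allow · A = 311 · 2316 = 720200 N = 720.2 kN.

720 kN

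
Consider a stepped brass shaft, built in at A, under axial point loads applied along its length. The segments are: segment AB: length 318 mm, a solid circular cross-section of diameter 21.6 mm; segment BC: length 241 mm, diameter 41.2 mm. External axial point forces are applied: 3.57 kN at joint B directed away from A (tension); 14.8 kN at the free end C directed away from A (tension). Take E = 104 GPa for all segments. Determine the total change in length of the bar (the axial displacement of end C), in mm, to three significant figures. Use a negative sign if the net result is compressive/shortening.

0.179 mm

Internal axial forces (sectioning from the free end, tension +): N_BC = 14.8 kN, N_AB = 18.37 kN.
A_AB = 366.4 mm².
A_BC = 1333 mm².
δ_AB = 18370·318/(366.4·104000) = 0.1533 mm
δ_BC = 14800·241/(1333·104000) = 0.02573 mm
δ = Σδ_i = 0.179 mm.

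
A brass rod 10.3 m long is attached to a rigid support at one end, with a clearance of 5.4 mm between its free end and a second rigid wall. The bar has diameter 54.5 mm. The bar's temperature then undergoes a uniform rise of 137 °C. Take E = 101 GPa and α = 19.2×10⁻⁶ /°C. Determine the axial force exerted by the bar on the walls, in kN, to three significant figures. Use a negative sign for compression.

-496 kN

Free thermal expansion αLΔT = 19.2e-6 · 10300 · 137 = 27.09 mm.
The walls engage after the gap closes; constrained expansion = 27.09 − 5.4 = 21.69 mm.
The walls impose strain ε = −(21.69)/10300 = -2.1061e-03; σ = Eε = 101000 · -2.1061e-03 = -212.7 MPa.
Wall reaction R = σ·A = -212.7·2333 = -496200 N = -496.2 kN.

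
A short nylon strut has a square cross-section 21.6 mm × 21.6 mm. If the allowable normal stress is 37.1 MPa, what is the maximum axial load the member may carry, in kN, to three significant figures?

17.3 kN

A = 466.6 mm².
P_max = σ_allow · A = 37.1 · 466.6 = 17310 N = 17.31 kN.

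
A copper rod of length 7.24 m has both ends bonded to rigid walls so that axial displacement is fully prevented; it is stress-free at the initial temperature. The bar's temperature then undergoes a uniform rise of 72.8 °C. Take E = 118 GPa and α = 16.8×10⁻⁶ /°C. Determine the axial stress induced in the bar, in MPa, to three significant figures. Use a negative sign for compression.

-144 MPa

Free thermal expansion αLΔT = 16.8e-6 · 7240 · 72.8 = 8.855 mm.
The walls impose strain ε = −(8.855)/7240 = -1.2230e-03; σ = Eε = 118000 · -1.2230e-03 = -144.3 MPa.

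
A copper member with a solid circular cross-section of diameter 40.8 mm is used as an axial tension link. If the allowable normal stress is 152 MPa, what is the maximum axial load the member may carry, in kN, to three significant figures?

199 kN

A = 1307 mm².
P_max = σ_allow · A = 152 · 1307 = 198700 N = 198.7 kN.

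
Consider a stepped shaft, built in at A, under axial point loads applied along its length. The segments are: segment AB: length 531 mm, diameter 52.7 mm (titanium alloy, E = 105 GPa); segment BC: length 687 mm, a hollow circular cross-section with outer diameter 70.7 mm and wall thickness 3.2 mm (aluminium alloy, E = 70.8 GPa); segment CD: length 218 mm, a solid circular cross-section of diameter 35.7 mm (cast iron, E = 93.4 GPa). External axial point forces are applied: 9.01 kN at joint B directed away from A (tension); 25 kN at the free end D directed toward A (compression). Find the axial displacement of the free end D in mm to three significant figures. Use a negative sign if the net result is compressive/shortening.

-0.453 mm

Internal axial forces (sectioning from the free end, tension +): N_CD = -25 kN, N_BC = -25 kN, N_AB = -15.99 kN.
A_AB = 2181 mm².
A_BC = 678.6 mm².
A_CD = 1001 mm².
δ_AB = -15990·531/(2181·105000) = -0.03707 mm
δ_BC = -25000·687/(678.6·70800) = -0.3575 mm
δ_CD = -25000·218/(1001·93400) = -0.05829 mm
δ = Σδ_i = -0.4529 mm.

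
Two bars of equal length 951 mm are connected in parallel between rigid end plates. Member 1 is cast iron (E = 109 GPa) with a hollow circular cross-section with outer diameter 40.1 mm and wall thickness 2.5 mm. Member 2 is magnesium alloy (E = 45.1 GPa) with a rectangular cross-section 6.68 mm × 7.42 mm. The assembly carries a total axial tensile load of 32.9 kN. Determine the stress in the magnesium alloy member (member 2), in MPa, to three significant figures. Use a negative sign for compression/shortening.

A_1 = 295.3 mm².
A_2 = 49.57 mm².
Equal strain + equilibrium ⇒ each member carries load in proportion to AE: A₁E₁ = 32190000 N, A₂E₂ = 2235000 N, ΣAE = 34420000 N.
σ₂ = P·E₂/ΣAE = 32900·45100/34420000 = 43.1 MPa.

43.1 MPa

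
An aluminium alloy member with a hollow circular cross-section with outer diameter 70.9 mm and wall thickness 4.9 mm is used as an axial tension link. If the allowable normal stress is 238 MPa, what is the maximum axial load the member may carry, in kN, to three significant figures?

242 kN

A = 1016 mm².
P_max = σ_allow · A = 238 · 1016 = 241800 N = 241.8 kN.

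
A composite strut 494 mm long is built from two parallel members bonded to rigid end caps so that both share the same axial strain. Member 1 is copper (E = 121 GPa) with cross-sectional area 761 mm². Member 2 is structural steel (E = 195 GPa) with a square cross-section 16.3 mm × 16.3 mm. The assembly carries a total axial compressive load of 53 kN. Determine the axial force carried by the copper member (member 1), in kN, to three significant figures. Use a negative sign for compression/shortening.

-33.9 kN

A_2 = 265.7 mm².
Equal strain + equilibrium ⇒ each member carries load in proportion to AE: A₁E₁ = 92080000 N, A₂E₂ = 51810000 N, ΣAE = 143900000 N.
F₁ = P·A₁E₁/ΣAE = -53000·92080000/143900000 = -33920 N.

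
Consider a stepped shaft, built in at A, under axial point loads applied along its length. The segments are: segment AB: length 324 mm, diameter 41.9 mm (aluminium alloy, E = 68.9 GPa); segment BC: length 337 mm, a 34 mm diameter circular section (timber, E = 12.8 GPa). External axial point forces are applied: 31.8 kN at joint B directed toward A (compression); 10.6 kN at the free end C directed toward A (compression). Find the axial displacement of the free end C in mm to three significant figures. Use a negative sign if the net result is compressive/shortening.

Internal axial forces (sectioning from the free end, tension +): N_BC = -10.6 kN, N_AB = -42.4 kN.
A_AB = 1379 mm².
A_BC = 907.9 mm².
δ_AB = -42400·324/(1379·68900) = -0.1446 mm
δ_BC = -10600·337/(907.9·12800) = -0.3074 mm
δ = Σδ_i = -0.452 mm.

-0.452 mm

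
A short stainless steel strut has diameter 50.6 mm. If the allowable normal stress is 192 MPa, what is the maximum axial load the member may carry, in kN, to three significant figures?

A = 2011 mm².
P_max = σ_allow · A = 192 · 2011 = 386100 N = 386.1 kN.

386 kN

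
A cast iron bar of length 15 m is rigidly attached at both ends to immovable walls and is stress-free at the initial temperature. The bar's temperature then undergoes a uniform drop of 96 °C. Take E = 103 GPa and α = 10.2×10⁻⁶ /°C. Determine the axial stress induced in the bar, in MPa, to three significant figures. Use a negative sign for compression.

Free thermal expansion αLΔT = 10.2e-6 · 15000 · -96 = -14.69 mm.
The walls impose strain ε = −(-14.69)/15000 = 9.7920e-04; σ = Eε = 103000 · 9.7920e-04 = 100.9 MPa.

101 MPa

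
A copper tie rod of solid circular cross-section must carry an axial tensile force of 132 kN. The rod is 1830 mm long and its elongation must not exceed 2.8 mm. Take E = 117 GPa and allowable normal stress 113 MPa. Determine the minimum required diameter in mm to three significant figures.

38.6 mm

Required area A ≥ P/σ_allow = 132000/113 = 1168 mm².
For a solid circular section, d ≥ √(4A/π) = 38.57 mm.
Elongation limit: A ≥ PL/(Eδ_allow) = 132000·1830/(117000·2.8) = 737.4 mm² ⇒ d ≥ 30.64 mm.
The stress limit governs.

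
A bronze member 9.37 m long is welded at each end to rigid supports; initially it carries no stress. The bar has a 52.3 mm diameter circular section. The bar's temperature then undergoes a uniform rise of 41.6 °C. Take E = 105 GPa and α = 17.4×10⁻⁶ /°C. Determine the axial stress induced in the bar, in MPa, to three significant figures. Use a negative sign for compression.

-76.0 MPa

Free thermal expansion αLΔT = 17.4e-6 · 9370 · 41.6 = 6.782 mm.
The walls impose strain ε = −(6.782)/9370 = -7.2384e-04; σ = Eε = 105000 · -7.2384e-04 = -76 MPa.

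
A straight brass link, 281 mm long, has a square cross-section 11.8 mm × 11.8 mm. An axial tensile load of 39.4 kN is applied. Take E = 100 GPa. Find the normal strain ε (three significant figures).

A = 139.2 mm².
σ = N/A = 283 MPa; ε = σ/E = 283/100000 = 2.830e-03.

0.00283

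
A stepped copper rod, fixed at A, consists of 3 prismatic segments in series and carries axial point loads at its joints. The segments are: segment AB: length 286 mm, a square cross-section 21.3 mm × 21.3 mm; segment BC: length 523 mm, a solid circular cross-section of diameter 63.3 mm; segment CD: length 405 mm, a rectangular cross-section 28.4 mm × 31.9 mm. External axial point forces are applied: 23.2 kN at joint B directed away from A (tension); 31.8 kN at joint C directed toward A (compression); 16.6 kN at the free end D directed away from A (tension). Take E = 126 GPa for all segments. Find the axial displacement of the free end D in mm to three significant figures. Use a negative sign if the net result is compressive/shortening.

Internal axial forces (sectioning from the free end, tension +): N_CD = 16.6 kN, N_BC = -15.2 kN, N_AB = 8 kN.
A_AB = 453.7 mm².
A_BC = 3147 mm².
A_CD = 906 mm².
δ_AB = 8000·286/(453.7·126000) = 0.04002 mm
δ_BC = -15200·523/(3147·126000) = -0.02005 mm
δ_CD = 16600·405/(906·126000) = 0.0589 mm
δ = Σδ_i = 0.07887 mm.

0.0789 mm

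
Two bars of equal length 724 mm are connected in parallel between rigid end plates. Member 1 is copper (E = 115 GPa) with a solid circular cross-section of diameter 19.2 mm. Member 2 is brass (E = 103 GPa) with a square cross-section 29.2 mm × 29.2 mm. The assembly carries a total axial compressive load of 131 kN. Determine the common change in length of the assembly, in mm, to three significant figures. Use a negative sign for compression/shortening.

A_1 = 289.5 mm².
A_2 = 852.6 mm².
Equal strain + equilibrium ⇒ each member carries load in proportion to AE: A₁E₁ = 33300000 N, A₂E₂ = 87820000 N, ΣAE = 121100000 N.
δ = PL/ΣAE = -131000·724/121100000 = -0.7831 mm.

-0.783 mm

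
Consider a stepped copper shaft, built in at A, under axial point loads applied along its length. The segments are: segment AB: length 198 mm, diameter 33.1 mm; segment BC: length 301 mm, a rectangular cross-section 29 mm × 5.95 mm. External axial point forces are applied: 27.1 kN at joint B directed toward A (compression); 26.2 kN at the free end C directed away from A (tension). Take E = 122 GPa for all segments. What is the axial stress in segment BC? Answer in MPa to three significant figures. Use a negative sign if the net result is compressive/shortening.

152 MPa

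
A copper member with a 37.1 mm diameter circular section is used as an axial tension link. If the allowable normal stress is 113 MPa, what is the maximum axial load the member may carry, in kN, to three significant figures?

A = 1081 mm².
P_max = σ_allow · A = 113 · 1081 = 122200 N = 122.2 kN.

122 kN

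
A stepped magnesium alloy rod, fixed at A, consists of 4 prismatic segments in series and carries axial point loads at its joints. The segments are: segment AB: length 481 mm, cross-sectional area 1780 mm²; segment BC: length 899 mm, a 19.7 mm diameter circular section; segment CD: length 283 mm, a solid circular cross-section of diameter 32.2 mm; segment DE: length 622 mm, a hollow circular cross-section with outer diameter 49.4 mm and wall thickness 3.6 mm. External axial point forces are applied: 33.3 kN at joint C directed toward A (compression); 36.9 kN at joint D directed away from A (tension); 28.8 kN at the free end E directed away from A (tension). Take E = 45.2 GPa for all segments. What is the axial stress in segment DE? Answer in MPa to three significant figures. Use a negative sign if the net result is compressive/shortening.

Internal axial forces (sectioning from the free end, tension +): N_DE = 28.8 kN, N_CD = 65.7 kN, N_BC = 32.4 kN, N_AB = 32.4 kN.
A_DE = 518 mm².
σ_DE = N_DE/A_DE = 28800/518 = 55.6 MPa.

55.6 MPa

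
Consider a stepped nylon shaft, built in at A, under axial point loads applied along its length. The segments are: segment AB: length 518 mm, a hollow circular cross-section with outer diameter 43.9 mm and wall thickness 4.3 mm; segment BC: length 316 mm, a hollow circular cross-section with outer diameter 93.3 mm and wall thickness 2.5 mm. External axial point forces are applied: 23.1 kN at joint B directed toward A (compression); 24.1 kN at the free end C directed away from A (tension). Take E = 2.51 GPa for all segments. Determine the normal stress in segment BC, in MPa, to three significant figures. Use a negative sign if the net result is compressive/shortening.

33.8 MPa

Internal axial forces (sectioning from the free end, tension +): N_BC = 24.1 kN, N_AB = 1 kN.
A_BC = 713.1 mm².
σ_BC = N_BC/A_BC = 24100/713.1 = 33.79 MPa.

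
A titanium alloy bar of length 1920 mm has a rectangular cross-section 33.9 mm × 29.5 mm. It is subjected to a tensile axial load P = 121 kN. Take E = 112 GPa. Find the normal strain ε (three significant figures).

0.00108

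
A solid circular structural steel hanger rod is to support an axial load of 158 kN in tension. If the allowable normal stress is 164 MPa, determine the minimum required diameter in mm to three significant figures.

Required area A ≥ P/σ_allow = 158000/164 = 963.4 mm².
For a solid circular section, d ≥ √(4A/π) = 35.02 mm.

35.0 mm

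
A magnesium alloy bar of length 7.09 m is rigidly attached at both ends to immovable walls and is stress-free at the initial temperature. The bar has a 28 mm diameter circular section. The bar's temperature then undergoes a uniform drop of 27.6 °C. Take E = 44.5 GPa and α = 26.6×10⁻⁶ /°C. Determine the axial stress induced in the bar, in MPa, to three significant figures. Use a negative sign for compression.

32.7 MPa

Free thermal expansion αLΔT = 26.6e-6 · 7090 · -27.6 = -5.205 mm.
The walls impose strain ε = −(-5.205)/7090 = 7.3416e-04; σ = Eε = 44500 · 7.3416e-04 = 32.67 MPa.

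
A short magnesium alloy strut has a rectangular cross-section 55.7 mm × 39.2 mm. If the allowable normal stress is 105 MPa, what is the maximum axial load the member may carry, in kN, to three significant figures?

A = 2183 mm².
P_max = σ_allow · A = 105 · 2183 = 229300 N = 229.3 kN.

229 kN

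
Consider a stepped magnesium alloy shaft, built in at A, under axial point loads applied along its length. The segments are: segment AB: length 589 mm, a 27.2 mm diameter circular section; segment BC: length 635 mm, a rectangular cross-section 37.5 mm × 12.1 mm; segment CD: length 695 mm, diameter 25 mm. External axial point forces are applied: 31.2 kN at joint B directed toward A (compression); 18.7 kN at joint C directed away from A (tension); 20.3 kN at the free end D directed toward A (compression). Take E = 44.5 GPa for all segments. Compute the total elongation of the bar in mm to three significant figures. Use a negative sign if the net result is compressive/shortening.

Internal axial forces (sectioning from the free end, tension +): N_CD = -20.3 kN, N_BC = -1.6 kN, N_AB = -32.8 kN.
A_AB = 581.1 mm².
A_BC = 453.8 mm².
A_CD = 490.9 mm².
δ_AB = -32800·589/(581.1·44500) = -0.7471 mm
δ_BC = -1600·635/(453.8·44500) = -0.05032 mm
δ_CD = -20300·695/(490.9·44500) = -0.6459 mm
δ = Σδ_i = -1.443 mm.

-1.44 mm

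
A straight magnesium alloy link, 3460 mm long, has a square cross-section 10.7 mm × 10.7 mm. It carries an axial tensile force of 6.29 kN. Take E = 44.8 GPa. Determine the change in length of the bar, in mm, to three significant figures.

A = 114.5 mm².
δ_mech = NL/(AE) = 6290·3460/(114.5·44800) = 4.243 mm.

4.24 mm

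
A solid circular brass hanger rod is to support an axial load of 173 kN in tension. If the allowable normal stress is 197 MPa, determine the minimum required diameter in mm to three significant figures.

Required area A ≥ P/σ_allow = 173000/197 = 878.2 mm².
For a solid circular section, d ≥ √(4A/π) = 33.44 mm.

33.4 mm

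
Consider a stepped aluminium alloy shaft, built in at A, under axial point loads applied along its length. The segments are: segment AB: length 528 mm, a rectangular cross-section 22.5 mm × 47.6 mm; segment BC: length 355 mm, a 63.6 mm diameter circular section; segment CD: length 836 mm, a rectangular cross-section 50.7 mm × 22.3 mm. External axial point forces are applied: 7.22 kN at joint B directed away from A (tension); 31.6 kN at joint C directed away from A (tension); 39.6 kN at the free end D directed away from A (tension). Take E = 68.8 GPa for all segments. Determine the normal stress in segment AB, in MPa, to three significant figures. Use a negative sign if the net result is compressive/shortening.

73.2 MPa

Internal axial forces (sectioning from the free end, tension +): N_CD = 39.6 kN, N_BC = 71.2 kN, N_AB = 78.42 kN.
A_AB = 1071 mm².
σ_AB = N_AB/A_AB = 78420/1071 = 73.22 MPa.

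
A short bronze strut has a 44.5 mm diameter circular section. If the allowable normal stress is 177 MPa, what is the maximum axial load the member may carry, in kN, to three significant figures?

275 kN

A = 1555 mm².
P_max = σ_allow · A = 177 · 1555 = 275300 N = 275.3 kN.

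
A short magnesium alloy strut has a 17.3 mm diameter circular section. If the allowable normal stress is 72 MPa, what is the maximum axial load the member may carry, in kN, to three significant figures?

A = 235.1 mm².
P_max = σ_allow · A = 72 · 235.1 = 16920 N = 16.92 kN.

16.9 kN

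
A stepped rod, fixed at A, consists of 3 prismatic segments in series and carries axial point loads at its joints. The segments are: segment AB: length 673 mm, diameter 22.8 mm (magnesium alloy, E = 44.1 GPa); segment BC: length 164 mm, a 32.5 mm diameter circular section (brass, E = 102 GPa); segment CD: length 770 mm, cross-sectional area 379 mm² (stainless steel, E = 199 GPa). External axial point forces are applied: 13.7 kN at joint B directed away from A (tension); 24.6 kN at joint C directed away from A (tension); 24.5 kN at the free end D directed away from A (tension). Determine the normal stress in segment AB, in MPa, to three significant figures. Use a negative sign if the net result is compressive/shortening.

154 MPa

Internal axial forces (sectioning from the free end, tension +): N_CD = 24.5 kN, N_BC = 49.1 kN, N_AB = 62.8 kN.
A_AB = 408.3 mm².
σ_AB = N_AB/A_AB = 62800/408.3 = 153.8 MPa.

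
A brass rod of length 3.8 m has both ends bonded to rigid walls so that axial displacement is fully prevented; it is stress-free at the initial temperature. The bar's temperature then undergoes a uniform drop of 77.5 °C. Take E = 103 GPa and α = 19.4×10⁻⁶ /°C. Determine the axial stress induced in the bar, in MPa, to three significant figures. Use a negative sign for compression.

155 MPa

Free thermal expansion αLΔT = 19.4e-6 · 3800 · -77.5 = -5.713 mm.
The walls impose strain ε = −(-5.713)/3800 = 1.5035e-03; σ = Eε = 103000 · 1.5035e-03 = 154.9 MPa.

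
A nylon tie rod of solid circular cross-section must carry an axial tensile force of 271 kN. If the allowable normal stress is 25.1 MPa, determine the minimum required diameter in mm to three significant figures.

Required area A ≥ P/σ_allow = 271000/25.1 = 10800 mm².
For a solid circular section, d ≥ √(4A/π) = 117.2 mm.

117 mm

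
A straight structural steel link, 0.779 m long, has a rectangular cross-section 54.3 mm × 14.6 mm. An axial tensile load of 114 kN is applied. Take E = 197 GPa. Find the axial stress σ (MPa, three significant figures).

A = 792.8 mm².
σ = N/A = 114000/792.8 = 143.8 MPa.

144 MPa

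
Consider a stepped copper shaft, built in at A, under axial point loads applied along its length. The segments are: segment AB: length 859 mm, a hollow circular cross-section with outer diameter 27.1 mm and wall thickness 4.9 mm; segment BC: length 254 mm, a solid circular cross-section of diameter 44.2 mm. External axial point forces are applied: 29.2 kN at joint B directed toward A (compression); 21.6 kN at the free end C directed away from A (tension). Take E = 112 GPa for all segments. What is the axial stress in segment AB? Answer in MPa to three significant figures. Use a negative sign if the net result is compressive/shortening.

Internal axial forces (sectioning from the free end, tension +): N_BC = 21.6 kN, N_AB = -7.6 kN.
A_AB = 341.7 mm².
σ_AB = N_AB/A_AB = -7600/341.7 = -22.24 MPa.

-22.2 MPa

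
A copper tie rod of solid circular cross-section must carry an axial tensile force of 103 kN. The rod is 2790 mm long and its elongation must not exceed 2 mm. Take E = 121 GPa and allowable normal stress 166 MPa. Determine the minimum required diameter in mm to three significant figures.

Required area A ≥ P/σ_allow = 103000/166 = 620.5 mm².
For a solid circular section, d ≥ √(4A/π) = 28.11 mm.
Elongation limit: A ≥ PL/(Eδ_allow) = 103000·2790/(121000·2) = 1187 mm² ⇒ d ≥ 38.88 mm.
The elongation limit governs.

38.9 mm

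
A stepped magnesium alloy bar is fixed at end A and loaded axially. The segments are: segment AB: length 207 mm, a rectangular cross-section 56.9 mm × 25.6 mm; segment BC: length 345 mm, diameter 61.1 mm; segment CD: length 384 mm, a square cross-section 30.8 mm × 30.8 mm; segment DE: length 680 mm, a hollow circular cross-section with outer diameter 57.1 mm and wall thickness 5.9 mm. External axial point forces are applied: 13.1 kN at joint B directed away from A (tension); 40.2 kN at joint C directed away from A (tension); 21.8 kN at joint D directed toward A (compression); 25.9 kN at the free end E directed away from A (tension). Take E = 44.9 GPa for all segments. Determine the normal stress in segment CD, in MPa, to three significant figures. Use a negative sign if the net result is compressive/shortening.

4.32 MPa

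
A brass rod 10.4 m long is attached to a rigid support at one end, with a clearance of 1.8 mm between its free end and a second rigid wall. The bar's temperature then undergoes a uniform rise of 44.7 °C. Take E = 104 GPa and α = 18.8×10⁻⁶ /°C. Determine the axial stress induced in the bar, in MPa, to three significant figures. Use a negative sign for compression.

Free thermal expansion αLΔT = 18.8e-6 · 10400 · 44.7 = 8.74 mm.
The walls engage after the gap closes; constrained expansion = 8.74 − 1.8 = 6.94 mm.
The walls impose strain ε = −(6.94)/10400 = -6.6728e-04; σ = Eε = 104000 · -6.6728e-04 = -69.4 MPa.

-69.4 MPa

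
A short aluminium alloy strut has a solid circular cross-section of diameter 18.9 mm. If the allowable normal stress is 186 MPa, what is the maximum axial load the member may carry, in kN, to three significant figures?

A = 280.6 mm².
P_max = σ_allow · A = 186 · 280.6 = 52180 N = 52.18 kN.

52.2 kN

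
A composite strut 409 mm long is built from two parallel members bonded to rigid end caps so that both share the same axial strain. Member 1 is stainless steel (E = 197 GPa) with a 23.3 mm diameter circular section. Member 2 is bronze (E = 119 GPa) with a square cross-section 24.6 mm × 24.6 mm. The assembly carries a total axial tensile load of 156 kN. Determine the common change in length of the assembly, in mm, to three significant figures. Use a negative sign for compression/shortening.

0.409 mm

A_1 = 426.4 mm².
A_2 = 605.2 mm².
Equal strain + equilibrium ⇒ each member carries load in proportion to AE: A₁E₁ = 84000000 N, A₂E₂ = 72010000 N, ΣAE = 156000000 N.
δ = PL/ΣAE = 156000·409/156000000 = 0.409 mm.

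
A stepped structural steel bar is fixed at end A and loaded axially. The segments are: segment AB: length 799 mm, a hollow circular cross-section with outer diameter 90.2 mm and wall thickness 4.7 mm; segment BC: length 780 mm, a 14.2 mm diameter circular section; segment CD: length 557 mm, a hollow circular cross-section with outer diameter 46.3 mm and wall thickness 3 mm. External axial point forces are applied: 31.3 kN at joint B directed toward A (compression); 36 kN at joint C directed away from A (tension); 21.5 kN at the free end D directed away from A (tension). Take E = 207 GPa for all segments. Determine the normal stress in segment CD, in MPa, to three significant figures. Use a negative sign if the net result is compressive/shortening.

52.7 MPa

Internal axial forces (sectioning from the free end, tension +): N_CD = 21.5 kN, N_BC = 57.5 kN, N_AB = 26.2 kN.
A_CD = 408.1 mm².
σ_CD = N_CD/A_CD = 21500/408.1 = 52.68 MPa.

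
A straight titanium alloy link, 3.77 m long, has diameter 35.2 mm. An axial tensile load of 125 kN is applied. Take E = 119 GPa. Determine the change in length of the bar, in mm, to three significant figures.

4.07 mm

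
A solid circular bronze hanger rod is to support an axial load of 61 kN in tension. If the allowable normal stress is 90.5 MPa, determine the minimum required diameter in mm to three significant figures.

29.3 mm

Required area A ≥ P/σ_allow = 61000/90.5 = 674 mm².
For a solid circular section, d ≥ √(4A/π) = 29.3 mm.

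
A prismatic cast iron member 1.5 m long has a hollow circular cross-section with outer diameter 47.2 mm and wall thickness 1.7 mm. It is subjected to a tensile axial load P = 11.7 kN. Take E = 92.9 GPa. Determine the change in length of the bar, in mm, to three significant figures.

A = 243 mm².
δ_mech = NL/(AE) = 11700·1500/(243·92900) = 0.7774 mm.

0.777 mm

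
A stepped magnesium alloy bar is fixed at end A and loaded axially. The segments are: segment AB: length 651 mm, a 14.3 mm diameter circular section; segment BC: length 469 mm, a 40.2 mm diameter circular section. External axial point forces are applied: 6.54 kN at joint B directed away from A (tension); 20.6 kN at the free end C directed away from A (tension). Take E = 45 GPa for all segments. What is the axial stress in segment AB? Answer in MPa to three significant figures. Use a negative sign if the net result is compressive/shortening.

Internal axial forces (sectioning from the free end, tension +): N_BC = 20.6 kN, N_AB = 27.14 kN.
A_AB = 160.6 mm².
σ_AB = N_AB/A_AB = 27140/160.6 = 169 MPa.

169 MPa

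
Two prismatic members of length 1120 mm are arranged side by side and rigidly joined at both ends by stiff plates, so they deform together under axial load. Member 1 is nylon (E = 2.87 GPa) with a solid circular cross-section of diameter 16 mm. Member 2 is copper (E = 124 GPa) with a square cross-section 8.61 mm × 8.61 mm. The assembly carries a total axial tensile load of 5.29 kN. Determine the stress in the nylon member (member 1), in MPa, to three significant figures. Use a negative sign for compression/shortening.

A_1 = 201.1 mm².
A_2 = 74.13 mm².
Equal strain + equilibrium ⇒ each member carries load in proportion to AE: A₁E₁ = 577000 N, A₂E₂ = 9192000 N, ΣAE = 9769000 N.
σ₁ = P·E₁/ΣAE = 5290·2870/9769000 = 1.554 MPa.

1.55 MPa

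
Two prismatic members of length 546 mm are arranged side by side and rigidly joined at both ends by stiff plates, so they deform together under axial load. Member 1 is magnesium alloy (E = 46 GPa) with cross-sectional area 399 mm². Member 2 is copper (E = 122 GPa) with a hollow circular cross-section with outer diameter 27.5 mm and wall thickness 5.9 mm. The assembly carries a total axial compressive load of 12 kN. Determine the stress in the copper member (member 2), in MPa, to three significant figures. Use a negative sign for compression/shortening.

A_2 = 400.4 mm².
Equal strain + equilibrium ⇒ each member carries load in proportion to AE: A₁E₁ = 18350000 N, A₂E₂ = 48840000 N, ΣAE = 67200000 N.
σ₂ = P·E₂/ΣAE = -12000·122000/67200000 = -21.79 MPa.

-21.8 MPa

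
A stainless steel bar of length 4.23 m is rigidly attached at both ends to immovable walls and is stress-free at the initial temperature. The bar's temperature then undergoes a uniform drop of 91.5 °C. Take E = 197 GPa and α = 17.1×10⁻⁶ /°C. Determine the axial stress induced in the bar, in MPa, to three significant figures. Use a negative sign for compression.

308 MPa

Free thermal expansion αLΔT = 17.1e-6 · 4230 · -91.5 = -6.618 mm.
The walls impose strain ε = −(-6.618)/4230 = 1.5647e-03; σ = Eε = 197000 · 1.5647e-03 = 308.2 MPa.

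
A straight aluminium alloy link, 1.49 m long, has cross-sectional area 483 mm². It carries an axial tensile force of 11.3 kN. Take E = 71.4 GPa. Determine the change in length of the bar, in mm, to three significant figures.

0.488 mm

δ_mech = NL/(AE) = 11300·1490/(483·71400) = 0.4882 mm.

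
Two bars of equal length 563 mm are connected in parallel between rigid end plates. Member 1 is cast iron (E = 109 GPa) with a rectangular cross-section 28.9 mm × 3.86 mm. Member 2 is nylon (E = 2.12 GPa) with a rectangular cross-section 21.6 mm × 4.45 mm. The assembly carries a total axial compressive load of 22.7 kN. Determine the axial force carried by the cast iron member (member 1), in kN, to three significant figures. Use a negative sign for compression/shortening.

-22.3 kN

A_1 = 111.6 mm².
A_2 = 96.12 mm².
Equal strain + equilibrium ⇒ each member carries load in proportion to AE: A₁E₁ = 12160000 N, A₂E₂ = 203800 N, ΣAE = 12360000 N.
F₁ = P·A₁E₁/ΣAE = -22700·12160000/12360000 = -22330 N.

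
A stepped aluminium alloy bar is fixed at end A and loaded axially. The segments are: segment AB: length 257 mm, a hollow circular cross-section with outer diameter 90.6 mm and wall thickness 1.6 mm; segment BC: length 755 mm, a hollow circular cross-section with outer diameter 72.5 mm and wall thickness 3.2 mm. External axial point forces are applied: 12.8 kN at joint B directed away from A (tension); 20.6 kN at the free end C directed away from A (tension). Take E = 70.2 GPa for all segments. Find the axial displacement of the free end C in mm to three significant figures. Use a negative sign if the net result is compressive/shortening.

0.591 mm

Internal axial forces (sectioning from the free end, tension +): N_BC = 20.6 kN, N_AB = 33.4 kN.
A_AB = 447.4 mm².
A_BC = 696.7 mm².
δ_AB = 33400·257/(447.4·70200) = 0.2733 mm
δ_BC = 20600·755/(696.7·70200) = 0.318 mm
δ = Σδ_i = 0.5913 mm.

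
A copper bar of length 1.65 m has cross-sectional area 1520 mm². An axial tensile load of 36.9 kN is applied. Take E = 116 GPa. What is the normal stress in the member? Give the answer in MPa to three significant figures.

σ = N/A = 36900/1520 = 24.28 MPa.

24.3 MPa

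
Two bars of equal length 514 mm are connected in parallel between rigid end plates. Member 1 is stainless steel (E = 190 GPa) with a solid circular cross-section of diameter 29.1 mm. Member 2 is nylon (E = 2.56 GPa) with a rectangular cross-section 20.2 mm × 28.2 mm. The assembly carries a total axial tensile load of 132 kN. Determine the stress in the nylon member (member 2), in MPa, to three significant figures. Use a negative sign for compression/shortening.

2.64 MPa

A_1 = 665.1 mm².
A_2 = 569.6 mm².
Equal strain + equilibrium ⇒ each member carries load in proportion to AE: A₁E₁ = 126400000 N, A₂E₂ = 1458000 N, ΣAE = 127800000 N.
σ₂ = P·E₂/ΣAE = 132000·2560/127800000 = 2.644 MPa.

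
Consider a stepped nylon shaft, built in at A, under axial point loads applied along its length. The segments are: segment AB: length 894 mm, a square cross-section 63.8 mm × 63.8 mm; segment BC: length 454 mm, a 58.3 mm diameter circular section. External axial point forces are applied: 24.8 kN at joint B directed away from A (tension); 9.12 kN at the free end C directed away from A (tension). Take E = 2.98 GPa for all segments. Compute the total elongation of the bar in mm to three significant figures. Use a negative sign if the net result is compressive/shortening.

3.02 mm

Internal axial forces (sectioning from the free end, tension +): N_BC = 9.12 kN, N_AB = 33.92 kN.
A_AB = 4070 mm².
A_BC = 2669 mm².
δ_AB = 33920·894/(4070·2980) = 2.5 mm
δ_BC = 9120·454/(2669·2980) = 0.5205 mm
δ = Σδ_i = 3.02 mm.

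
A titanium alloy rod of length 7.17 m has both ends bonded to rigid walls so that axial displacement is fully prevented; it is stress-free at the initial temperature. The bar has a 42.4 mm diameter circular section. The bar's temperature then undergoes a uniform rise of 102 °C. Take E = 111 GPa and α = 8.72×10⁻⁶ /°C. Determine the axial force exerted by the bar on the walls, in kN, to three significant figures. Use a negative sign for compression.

-139 kN

Free thermal expansion αLΔT = 8.72e-6 · 7170 · 102 = 6.377 mm.
The walls impose strain ε = −(6.377)/7170 = -8.8944e-04; σ = Eε = 111000 · -8.8944e-04 = -98.73 MPa.
Wall reaction R = σ·A = -98.73·1412 = -139400 N = -139.4 kN.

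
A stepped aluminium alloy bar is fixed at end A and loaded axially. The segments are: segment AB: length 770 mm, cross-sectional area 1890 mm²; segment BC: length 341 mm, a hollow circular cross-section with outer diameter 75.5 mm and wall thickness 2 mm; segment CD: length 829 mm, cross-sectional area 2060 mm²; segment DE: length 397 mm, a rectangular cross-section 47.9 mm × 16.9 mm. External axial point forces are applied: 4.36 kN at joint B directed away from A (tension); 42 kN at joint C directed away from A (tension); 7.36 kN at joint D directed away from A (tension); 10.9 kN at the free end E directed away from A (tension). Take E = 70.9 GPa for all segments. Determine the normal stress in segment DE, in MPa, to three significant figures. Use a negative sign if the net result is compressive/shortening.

13.5 MPa

Internal axial forces (sectioning from the free end, tension +): N_DE = 10.9 kN, N_CD = 18.26 kN, N_BC = 60.26 kN, N_AB = 64.62 kN.
A_DE = 809.5 mm².
σ_DE = N_DE/A_DE = 10900/809.5 = 13.46 MPa.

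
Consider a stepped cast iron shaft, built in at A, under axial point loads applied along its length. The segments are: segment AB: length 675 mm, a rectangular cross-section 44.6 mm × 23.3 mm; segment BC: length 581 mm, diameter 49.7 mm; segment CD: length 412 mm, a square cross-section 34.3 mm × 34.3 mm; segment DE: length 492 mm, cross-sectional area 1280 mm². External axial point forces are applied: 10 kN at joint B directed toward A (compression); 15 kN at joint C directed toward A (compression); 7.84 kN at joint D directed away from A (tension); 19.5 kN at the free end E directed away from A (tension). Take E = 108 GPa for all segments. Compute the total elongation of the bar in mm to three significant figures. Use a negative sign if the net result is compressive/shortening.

0.206 mm

Internal axial forces (sectioning from the free end, tension +): N_DE = 19.5 kN, N_CD = 27.34 kN, N_BC = 12.34 kN, N_AB = 2.34 kN.
A_AB = 1039 mm².
A_BC = 1940 mm².
A_CD = 1176 mm².
δ_AB = 2340·675/(1039·108000) = 0.01407 mm
δ_BC = 12340·581/(1940·108000) = 0.03422 mm
δ_CD = 27340·412/(1176·108000) = 0.08865 mm
δ_DE = 19500·492/(1280·108000) = 0.0694 mm
δ = Σδ_i = 0.2063 mm.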